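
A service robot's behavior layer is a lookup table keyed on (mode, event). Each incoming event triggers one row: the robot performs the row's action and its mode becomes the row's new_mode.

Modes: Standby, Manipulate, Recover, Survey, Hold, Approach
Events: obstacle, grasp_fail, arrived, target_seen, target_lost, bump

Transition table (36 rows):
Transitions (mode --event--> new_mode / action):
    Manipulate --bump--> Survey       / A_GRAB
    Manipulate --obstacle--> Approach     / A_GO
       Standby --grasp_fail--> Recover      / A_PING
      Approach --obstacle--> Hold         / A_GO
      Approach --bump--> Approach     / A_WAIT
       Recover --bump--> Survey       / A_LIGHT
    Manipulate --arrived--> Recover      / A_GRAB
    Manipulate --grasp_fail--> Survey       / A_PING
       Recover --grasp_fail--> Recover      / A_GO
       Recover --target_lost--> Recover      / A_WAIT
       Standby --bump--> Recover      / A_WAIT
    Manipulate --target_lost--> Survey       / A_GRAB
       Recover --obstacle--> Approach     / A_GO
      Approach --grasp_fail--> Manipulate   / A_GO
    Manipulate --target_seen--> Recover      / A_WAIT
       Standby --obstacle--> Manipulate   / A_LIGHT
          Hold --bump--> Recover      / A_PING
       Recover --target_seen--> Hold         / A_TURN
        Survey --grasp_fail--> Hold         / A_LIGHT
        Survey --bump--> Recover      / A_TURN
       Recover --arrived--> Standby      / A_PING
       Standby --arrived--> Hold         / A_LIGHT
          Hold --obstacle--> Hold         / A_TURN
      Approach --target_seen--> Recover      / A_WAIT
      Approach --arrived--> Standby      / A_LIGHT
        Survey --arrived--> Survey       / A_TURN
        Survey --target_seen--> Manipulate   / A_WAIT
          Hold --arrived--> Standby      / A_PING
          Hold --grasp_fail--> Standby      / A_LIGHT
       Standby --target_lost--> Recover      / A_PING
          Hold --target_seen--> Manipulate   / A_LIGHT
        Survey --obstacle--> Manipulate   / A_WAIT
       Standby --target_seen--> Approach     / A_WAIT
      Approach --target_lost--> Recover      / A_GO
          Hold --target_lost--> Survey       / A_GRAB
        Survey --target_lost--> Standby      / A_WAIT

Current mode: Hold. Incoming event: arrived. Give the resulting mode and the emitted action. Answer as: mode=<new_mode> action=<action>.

mode=Standby action=A_PING

current mode = Hold; filter table to that mode:
  (Hold, bump) → (Recover, A_PING)
  (Hold, obstacle) → (Hold, A_TURN)
  (Hold, arrived) → (Standby, A_PING)  ← event matches
  (Hold, grasp_fail) → (Standby, A_LIGHT)
  (Hold, target_seen) → (Manipulate, A_LIGHT)
  (Hold, target_lost) → (Survey, A_GRAB)
event = arrived selects (Standby, A_PING)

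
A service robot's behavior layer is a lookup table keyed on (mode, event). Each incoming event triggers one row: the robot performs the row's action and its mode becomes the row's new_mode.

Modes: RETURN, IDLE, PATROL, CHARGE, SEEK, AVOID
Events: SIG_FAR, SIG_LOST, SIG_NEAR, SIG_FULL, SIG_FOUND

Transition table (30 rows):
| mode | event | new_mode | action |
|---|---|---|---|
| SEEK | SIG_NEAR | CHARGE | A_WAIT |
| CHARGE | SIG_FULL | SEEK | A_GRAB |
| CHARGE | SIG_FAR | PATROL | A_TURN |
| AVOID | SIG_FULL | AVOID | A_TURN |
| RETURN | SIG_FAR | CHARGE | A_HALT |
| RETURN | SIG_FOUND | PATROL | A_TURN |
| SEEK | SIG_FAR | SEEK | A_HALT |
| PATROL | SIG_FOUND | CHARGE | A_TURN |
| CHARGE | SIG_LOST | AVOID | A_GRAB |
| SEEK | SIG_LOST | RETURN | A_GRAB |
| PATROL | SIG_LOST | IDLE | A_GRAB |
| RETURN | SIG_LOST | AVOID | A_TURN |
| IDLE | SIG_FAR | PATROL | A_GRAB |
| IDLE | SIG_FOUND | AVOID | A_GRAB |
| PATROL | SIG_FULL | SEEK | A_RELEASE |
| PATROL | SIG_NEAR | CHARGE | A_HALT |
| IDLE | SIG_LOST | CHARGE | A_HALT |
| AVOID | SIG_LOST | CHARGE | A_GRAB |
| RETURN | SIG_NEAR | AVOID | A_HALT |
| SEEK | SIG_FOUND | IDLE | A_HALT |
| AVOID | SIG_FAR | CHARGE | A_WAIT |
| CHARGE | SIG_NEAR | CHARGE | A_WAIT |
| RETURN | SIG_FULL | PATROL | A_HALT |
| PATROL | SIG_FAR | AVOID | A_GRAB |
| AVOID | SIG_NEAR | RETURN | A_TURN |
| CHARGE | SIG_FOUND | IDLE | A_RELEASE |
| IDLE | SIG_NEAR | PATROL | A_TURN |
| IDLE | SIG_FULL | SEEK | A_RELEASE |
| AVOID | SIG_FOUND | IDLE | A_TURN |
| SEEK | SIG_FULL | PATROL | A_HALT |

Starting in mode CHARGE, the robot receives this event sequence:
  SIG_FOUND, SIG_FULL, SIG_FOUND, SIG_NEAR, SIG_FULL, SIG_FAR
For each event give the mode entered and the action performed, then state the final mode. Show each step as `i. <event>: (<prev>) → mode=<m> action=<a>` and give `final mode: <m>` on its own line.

1. SIG_FOUND: (CHARGE) → mode=IDLE action=A_RELEASE
2. SIG_FULL: (IDLE) → mode=SEEK action=A_RELEASE
3. SIG_FOUND: (SEEK) → mode=IDLE action=A_HALT
4. SIG_NEAR: (IDLE) → mode=PATROL action=A_TURN
5. SIG_FULL: (PATROL) → mode=SEEK action=A_RELEASE
6. SIG_FAR: (SEEK) → mode=SEEK action=A_HALT

final mode: SEEK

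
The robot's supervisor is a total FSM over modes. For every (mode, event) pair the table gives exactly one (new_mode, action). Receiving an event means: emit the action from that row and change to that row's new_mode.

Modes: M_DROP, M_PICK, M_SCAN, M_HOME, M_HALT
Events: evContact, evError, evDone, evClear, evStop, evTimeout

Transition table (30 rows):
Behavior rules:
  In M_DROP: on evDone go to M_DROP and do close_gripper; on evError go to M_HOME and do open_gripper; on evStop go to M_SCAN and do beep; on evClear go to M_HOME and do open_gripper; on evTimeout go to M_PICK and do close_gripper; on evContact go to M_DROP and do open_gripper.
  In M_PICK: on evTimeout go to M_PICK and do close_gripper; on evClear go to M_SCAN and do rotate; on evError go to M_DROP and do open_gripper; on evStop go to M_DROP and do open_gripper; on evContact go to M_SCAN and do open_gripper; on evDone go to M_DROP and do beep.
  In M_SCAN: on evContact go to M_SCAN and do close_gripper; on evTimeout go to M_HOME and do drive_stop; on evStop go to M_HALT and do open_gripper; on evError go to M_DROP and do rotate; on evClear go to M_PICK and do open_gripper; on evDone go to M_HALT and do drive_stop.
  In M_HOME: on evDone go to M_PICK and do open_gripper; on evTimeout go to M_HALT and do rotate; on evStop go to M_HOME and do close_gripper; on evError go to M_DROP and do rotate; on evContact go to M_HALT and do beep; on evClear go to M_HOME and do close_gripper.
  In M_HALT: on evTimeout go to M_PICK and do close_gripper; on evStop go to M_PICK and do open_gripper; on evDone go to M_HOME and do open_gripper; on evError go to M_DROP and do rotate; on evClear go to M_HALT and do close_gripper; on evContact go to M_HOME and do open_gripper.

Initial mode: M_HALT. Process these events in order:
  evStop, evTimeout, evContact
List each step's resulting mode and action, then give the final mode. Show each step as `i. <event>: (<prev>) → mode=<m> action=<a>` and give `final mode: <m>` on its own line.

final mode: M_SCAN

1. evStop: (M_HALT) → mode=M_PICK action=open_gripper
2. evTimeout: (M_PICK) → mode=M_PICK action=close_gripper
3. evContact: (M_PICK) → mode=M_SCAN action=open_gripper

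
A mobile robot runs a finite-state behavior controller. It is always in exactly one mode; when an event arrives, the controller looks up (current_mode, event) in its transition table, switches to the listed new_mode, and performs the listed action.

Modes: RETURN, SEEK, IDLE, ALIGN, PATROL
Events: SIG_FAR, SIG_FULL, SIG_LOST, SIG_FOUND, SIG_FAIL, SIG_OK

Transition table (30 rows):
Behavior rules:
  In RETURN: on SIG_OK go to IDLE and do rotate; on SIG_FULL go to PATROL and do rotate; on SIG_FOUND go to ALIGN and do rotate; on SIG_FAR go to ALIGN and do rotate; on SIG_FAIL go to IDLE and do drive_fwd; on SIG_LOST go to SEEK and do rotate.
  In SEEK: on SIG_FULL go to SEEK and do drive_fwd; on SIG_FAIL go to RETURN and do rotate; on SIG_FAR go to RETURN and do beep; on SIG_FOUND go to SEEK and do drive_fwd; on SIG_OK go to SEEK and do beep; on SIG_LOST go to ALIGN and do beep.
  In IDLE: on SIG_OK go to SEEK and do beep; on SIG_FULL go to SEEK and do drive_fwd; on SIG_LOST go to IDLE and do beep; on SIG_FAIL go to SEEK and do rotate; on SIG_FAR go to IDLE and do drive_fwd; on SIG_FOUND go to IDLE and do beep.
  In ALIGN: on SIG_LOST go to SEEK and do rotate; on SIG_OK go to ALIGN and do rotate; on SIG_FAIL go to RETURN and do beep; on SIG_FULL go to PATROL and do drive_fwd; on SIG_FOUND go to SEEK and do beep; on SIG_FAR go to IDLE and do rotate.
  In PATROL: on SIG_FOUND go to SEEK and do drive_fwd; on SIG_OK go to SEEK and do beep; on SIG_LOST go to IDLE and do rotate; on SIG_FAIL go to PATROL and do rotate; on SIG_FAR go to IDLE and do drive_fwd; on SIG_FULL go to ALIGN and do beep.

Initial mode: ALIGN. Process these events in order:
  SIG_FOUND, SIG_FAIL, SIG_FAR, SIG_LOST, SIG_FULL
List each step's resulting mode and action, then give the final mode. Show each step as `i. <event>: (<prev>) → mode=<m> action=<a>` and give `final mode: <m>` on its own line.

1. SIG_FOUND: (ALIGN) → mode=SEEK action=beep
2. SIG_FAIL: (SEEK) → mode=RETURN action=rotate
3. SIG_FAR: (RETURN) → mode=ALIGN action=rotate
4. SIG_LOST: (ALIGN) → mode=SEEK action=rotate
5. SIG_FULL: (SEEK) → mode=SEEK action=drive_fwd

final mode: SEEK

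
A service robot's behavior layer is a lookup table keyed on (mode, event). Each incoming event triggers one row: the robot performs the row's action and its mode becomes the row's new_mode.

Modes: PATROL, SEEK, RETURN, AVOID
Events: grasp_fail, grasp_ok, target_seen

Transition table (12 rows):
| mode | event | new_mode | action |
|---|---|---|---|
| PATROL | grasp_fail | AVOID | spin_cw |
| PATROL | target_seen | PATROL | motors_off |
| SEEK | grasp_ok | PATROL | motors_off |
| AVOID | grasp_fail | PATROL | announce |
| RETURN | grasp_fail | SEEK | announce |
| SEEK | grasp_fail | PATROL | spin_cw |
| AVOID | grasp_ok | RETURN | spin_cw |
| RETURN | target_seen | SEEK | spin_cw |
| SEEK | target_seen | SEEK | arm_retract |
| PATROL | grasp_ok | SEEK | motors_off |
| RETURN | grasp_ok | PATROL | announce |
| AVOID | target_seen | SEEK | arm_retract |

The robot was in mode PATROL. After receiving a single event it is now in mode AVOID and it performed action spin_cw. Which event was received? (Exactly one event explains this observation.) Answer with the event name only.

grasp_fail

try grasp_fail: (PATROL, grasp_fail) → (AVOID, spin_cw)  ← matches
try grasp_ok: (PATROL, grasp_ok) → (SEEK, motors_off)
try target_seen: (PATROL, target_seen) → (PATROL, motors_off)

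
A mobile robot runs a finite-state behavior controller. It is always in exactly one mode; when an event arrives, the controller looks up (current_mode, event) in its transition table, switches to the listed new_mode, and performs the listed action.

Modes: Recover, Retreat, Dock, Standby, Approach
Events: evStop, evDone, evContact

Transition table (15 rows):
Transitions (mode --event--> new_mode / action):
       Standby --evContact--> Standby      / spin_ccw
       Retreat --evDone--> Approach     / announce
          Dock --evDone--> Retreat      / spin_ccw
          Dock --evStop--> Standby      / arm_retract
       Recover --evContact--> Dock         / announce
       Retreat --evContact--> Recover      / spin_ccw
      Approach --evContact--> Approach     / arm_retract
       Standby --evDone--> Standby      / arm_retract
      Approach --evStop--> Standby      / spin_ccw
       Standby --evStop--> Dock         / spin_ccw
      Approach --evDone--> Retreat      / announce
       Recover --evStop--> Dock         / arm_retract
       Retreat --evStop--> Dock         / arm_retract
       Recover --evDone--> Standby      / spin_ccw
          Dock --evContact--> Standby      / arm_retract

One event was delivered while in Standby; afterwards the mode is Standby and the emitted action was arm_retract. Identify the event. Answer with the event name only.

try evStop: (Standby, evStop) → (Dock, spin_ccw)
try evDone: (Standby, evDone) → (Standby, arm_retract)  ← matches
try evContact: (Standby, evContact) → (Standby, spin_ccw)

evDone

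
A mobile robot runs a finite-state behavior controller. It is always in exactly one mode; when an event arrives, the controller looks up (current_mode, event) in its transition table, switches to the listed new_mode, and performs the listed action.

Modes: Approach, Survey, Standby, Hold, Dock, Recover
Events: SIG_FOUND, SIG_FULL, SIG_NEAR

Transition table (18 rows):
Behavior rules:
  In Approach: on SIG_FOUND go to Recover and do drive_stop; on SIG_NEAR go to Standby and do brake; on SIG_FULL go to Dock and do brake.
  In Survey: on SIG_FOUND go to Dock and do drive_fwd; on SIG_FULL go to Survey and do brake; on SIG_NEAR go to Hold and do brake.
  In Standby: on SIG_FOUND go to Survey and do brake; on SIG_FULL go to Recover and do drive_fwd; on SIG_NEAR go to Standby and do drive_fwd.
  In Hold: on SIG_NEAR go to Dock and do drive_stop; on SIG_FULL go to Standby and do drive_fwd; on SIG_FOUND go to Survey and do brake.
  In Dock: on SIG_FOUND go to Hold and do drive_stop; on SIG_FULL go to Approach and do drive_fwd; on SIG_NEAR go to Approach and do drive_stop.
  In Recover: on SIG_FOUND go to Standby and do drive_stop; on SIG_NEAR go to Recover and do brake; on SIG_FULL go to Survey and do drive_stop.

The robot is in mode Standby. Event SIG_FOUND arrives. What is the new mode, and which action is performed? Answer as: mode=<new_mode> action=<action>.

current mode = Standby; filter table to that mode:
  (Standby, SIG_FOUND) → (Survey, brake)  ← event matches
  (Standby, SIG_FULL) → (Recover, drive_fwd)
  (Standby, SIG_NEAR) → (Standby, drive_fwd)
event = SIG_FOUND selects (Survey, brake)

mode=Survey action=brake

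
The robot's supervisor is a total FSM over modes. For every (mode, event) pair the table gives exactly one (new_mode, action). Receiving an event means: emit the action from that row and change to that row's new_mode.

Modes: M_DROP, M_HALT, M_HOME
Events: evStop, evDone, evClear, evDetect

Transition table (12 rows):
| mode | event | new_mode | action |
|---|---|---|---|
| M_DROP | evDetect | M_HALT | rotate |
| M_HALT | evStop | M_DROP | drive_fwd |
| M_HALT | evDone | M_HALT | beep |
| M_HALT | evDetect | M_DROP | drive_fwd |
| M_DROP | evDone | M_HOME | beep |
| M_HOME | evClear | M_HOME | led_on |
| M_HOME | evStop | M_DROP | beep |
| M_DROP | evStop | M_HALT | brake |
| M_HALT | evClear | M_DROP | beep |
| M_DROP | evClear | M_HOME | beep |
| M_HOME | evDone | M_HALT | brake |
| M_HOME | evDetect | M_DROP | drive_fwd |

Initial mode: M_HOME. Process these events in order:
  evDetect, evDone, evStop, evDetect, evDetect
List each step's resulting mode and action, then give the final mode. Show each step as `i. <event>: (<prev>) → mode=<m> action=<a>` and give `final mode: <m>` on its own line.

final mode: M_DROP

1. evDetect: (M_HOME) → mode=M_DROP action=drive_fwd
2. evDone: (M_DROP) → mode=M_HOME action=beep
3. evStop: (M_HOME) → mode=M_DROP action=beep
4. evDetect: (M_DROP) → mode=M_HALT action=rotate
5. evDetect: (M_HALT) → mode=M_DROP action=drive_fwd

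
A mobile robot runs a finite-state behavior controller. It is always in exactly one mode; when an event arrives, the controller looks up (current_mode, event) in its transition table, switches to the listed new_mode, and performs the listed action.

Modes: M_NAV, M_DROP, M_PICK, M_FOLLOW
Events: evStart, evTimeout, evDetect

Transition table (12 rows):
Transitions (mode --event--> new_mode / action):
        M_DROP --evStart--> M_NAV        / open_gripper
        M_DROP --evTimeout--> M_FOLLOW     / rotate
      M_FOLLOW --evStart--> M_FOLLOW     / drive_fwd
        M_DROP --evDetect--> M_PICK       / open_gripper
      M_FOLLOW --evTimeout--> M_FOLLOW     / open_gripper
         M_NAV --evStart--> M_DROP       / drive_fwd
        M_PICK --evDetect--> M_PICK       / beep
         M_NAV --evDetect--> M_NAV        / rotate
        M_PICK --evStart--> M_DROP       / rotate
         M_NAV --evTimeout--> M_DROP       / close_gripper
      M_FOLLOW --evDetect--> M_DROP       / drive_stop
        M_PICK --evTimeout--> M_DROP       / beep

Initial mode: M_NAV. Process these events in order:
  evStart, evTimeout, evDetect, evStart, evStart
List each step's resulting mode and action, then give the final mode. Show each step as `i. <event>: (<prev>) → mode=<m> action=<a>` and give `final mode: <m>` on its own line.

final mode: M_DROP

1. evStart: (M_NAV) → mode=M_DROP action=drive_fwd
2. evTimeout: (M_DROP) → mode=M_FOLLOW action=rotate
3. evDetect: (M_FOLLOW) → mode=M_DROP action=drive_stop
4. evStart: (M_DROP) → mode=M_NAV action=open_gripper
5. evStart: (M_NAV) → mode=M_DROP action=drive_fwd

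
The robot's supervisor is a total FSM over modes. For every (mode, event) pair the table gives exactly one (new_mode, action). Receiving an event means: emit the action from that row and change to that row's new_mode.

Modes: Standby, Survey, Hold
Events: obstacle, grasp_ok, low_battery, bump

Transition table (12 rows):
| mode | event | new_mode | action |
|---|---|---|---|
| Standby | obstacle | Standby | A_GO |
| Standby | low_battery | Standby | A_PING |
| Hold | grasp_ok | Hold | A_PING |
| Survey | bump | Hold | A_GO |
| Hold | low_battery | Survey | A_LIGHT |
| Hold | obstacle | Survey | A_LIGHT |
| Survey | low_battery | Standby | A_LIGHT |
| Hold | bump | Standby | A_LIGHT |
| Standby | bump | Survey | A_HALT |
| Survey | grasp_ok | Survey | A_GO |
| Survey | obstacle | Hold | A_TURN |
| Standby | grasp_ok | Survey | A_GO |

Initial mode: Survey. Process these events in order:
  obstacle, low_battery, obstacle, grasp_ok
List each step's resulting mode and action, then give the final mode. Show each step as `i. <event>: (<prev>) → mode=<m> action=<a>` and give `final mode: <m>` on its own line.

final mode: Hold

1. obstacle: (Survey) → mode=Hold action=A_TURN
2. low_battery: (Hold) → mode=Survey action=A_LIGHT
3. obstacle: (Survey) → mode=Hold action=A_TURN
4. grasp_ok: (Hold) → mode=Hold action=A_PING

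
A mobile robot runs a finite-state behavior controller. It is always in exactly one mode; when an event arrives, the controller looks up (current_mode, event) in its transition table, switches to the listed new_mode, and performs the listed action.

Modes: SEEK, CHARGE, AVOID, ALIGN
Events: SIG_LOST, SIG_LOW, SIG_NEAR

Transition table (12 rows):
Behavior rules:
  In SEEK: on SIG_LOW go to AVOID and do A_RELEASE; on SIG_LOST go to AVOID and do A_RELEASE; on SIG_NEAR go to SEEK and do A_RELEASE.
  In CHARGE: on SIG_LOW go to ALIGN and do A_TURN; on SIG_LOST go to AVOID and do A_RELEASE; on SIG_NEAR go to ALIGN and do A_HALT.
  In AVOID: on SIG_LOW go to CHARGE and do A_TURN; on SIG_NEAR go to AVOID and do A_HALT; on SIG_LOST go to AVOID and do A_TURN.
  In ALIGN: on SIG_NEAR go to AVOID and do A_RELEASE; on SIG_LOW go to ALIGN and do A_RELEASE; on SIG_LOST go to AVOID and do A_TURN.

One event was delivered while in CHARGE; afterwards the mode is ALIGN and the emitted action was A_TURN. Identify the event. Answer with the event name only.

SIG_LOW

try SIG_LOST: (CHARGE, SIG_LOST) → (AVOID, A_RELEASE)
try SIG_LOW: (CHARGE, SIG_LOW) → (ALIGN, A_TURN)  ← matches
try SIG_NEAR: (CHARGE, SIG_NEAR) → (ALIGN, A_HALT)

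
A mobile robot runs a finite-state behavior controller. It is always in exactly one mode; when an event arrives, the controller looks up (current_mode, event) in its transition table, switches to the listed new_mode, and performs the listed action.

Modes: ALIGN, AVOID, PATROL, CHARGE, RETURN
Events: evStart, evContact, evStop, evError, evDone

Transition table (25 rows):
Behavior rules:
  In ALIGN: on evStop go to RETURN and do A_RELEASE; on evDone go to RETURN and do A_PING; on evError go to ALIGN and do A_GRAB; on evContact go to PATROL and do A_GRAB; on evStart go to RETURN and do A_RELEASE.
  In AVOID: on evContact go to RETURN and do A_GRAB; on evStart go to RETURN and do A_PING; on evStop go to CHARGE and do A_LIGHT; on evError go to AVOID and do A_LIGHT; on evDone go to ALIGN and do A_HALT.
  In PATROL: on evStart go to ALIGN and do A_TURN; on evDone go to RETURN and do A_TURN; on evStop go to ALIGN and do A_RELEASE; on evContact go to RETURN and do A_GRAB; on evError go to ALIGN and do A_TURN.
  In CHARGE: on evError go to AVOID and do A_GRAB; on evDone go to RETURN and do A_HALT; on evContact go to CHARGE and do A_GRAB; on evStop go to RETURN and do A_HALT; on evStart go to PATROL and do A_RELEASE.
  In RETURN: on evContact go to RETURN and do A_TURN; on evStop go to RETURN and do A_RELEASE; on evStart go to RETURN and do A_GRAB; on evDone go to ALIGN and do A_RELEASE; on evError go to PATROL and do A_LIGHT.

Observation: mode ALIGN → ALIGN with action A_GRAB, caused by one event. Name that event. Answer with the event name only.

try evStart: (ALIGN, evStart) → (RETURN, A_RELEASE)
try evContact: (ALIGN, evContact) → (PATROL, A_GRAB)
try evStop: (ALIGN, evStop) → (RETURN, A_RELEASE)
try evError: (ALIGN, evError) → (ALIGN, A_GRAB)  ← matches
try evDone: (ALIGN, evDone) → (RETURN, A_PING)

evError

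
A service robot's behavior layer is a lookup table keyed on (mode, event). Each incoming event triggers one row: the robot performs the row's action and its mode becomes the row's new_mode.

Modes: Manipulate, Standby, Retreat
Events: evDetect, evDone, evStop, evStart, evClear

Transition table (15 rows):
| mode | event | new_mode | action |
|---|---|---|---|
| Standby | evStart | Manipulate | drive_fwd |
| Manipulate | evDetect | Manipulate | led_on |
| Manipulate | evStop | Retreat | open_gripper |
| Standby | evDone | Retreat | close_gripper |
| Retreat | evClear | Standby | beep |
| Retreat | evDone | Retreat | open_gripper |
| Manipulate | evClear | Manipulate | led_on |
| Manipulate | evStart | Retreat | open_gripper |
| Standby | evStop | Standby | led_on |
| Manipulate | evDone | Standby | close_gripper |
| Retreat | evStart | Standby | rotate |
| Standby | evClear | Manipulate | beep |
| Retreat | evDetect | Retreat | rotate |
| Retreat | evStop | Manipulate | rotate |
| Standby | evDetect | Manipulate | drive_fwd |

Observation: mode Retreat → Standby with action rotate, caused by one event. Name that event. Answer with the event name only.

evStart

try evDetect: (Retreat, evDetect) → (Retreat, rotate)
try evDone: (Retreat, evDone) → (Retreat, open_gripper)
try evStop: (Retreat, evStop) → (Manipulate, rotate)
try evStart: (Retreat, evStart) → (Standby, rotate)  ← matches
try evClear: (Retreat, evClear) → (Standby, beep)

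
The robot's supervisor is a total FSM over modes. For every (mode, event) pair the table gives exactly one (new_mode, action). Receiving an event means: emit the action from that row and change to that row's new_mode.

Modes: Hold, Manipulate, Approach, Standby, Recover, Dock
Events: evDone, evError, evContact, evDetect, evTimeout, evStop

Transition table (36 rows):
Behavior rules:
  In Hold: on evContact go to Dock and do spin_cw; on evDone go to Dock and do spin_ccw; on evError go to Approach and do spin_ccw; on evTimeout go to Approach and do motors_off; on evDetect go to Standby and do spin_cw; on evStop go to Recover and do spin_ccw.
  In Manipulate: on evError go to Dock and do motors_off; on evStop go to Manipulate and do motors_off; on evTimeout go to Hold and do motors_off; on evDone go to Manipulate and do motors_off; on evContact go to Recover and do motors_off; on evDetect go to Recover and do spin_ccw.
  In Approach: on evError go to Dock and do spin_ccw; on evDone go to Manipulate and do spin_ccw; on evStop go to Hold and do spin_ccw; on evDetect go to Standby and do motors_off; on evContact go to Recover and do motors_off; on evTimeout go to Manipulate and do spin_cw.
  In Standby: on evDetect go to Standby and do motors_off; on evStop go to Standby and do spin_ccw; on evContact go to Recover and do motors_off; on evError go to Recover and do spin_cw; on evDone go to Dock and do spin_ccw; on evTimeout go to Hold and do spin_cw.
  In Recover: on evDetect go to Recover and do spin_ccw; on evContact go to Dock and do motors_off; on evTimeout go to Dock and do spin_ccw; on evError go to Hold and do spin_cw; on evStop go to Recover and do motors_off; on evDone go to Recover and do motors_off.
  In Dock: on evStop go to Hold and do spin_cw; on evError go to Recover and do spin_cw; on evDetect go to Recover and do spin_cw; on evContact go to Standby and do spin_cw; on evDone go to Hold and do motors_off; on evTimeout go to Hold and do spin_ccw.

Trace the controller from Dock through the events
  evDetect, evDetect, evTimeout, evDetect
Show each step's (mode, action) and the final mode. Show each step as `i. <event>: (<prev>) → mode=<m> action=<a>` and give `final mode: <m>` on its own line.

1. evDetect: (Dock) → mode=Recover action=spin_cw
2. evDetect: (Recover) → mode=Recover action=spin_ccw
3. evTimeout: (Recover) → mode=Dock action=spin_ccw
4. evDetect: (Dock) → mode=Recover action=spin_cw

final mode: Recover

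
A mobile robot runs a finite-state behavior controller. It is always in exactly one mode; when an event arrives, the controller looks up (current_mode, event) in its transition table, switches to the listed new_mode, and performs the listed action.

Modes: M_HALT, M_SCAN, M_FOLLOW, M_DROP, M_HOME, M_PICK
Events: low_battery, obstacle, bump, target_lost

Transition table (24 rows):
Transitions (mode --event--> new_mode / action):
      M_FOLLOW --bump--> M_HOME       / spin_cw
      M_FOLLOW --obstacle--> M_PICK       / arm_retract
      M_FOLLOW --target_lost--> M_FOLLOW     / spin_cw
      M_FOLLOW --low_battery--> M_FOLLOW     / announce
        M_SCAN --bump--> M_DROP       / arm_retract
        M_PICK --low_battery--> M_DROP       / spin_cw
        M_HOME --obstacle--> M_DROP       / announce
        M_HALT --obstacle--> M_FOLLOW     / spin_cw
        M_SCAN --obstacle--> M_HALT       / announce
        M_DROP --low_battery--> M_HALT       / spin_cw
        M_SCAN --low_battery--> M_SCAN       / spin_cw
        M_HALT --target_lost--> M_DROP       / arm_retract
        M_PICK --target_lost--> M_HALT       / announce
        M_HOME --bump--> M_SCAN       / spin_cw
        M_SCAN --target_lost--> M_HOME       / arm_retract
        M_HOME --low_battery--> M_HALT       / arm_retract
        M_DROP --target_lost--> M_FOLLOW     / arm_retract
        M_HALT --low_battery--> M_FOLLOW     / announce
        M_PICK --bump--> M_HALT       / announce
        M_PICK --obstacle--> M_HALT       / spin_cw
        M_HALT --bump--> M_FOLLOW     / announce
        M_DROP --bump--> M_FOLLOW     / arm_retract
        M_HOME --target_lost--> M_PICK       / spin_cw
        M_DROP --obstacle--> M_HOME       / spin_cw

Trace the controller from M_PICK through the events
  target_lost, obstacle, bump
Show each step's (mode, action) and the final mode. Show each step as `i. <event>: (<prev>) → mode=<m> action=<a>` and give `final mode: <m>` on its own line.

1. target_lost: (M_PICK) → mode=M_HALT action=announce
2. obstacle: (M_HALT) → mode=M_FOLLOW action=spin_cw
3. bump: (M_FOLLOW) → mode=M_HOME action=spin_cw

final mode: M_HOME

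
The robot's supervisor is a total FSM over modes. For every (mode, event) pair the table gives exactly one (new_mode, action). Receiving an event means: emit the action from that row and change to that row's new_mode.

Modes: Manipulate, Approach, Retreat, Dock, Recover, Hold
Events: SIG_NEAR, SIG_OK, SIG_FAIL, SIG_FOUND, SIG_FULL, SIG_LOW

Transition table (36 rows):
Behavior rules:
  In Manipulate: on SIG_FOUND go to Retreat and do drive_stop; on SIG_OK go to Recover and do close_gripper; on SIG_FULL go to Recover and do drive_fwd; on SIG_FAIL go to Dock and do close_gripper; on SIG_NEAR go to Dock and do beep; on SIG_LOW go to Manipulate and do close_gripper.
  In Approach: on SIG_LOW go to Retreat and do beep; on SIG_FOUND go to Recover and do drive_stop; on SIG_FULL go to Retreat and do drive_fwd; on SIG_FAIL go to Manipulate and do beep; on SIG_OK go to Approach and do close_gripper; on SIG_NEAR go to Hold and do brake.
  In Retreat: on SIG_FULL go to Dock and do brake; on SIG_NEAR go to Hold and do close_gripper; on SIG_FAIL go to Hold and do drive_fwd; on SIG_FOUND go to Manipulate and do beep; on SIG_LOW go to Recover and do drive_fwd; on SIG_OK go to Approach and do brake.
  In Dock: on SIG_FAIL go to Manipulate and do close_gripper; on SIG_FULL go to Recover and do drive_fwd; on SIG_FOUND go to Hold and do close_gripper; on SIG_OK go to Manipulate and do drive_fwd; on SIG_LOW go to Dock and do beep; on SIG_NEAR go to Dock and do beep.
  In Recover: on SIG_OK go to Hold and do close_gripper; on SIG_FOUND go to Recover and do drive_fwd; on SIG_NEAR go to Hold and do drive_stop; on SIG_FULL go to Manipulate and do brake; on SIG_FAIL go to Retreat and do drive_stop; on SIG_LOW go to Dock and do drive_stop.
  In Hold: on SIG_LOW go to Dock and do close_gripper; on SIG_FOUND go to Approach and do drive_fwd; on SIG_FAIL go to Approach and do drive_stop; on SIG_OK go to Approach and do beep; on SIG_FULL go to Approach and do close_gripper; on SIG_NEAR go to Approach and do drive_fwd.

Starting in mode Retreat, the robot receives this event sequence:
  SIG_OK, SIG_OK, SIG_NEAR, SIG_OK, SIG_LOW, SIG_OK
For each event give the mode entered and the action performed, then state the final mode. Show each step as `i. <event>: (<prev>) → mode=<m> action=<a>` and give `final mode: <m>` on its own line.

1. SIG_OK: (Retreat) → mode=Approach action=brake
2. SIG_OK: (Approach) → mode=Approach action=close_gripper
3. SIG_NEAR: (Approach) → mode=Hold action=brake
4. SIG_OK: (Hold) → mode=Approach action=beep
5. SIG_LOW: (Approach) → mode=Retreat action=beep
6. SIG_OK: (Retreat) → mode=Approach action=brake

final mode: Approach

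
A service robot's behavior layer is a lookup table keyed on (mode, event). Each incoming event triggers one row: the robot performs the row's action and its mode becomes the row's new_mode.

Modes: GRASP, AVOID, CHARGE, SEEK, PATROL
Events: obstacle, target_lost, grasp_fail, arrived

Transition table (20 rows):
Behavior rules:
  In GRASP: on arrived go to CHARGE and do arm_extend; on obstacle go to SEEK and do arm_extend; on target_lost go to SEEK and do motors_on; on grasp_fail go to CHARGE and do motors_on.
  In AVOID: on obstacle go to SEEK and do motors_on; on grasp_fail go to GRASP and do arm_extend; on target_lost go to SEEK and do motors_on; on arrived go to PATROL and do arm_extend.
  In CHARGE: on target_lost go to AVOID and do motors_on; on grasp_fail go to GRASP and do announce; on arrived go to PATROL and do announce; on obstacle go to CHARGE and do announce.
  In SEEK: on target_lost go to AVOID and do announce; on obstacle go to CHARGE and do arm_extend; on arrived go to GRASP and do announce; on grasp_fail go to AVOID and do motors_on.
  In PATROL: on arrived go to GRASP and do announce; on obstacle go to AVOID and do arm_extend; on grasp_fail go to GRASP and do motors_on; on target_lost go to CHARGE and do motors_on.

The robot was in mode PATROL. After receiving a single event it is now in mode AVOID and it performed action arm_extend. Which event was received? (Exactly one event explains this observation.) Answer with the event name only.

obstacle

try obstacle: (PATROL, obstacle) → (AVOID, arm_extend)  ← matches
try target_lost: (PATROL, target_lost) → (CHARGE, motors_on)
try grasp_fail: (PATROL, grasp_fail) → (GRASP, motors_on)
try arrived: (PATROL, arrived) → (GRASP, announce)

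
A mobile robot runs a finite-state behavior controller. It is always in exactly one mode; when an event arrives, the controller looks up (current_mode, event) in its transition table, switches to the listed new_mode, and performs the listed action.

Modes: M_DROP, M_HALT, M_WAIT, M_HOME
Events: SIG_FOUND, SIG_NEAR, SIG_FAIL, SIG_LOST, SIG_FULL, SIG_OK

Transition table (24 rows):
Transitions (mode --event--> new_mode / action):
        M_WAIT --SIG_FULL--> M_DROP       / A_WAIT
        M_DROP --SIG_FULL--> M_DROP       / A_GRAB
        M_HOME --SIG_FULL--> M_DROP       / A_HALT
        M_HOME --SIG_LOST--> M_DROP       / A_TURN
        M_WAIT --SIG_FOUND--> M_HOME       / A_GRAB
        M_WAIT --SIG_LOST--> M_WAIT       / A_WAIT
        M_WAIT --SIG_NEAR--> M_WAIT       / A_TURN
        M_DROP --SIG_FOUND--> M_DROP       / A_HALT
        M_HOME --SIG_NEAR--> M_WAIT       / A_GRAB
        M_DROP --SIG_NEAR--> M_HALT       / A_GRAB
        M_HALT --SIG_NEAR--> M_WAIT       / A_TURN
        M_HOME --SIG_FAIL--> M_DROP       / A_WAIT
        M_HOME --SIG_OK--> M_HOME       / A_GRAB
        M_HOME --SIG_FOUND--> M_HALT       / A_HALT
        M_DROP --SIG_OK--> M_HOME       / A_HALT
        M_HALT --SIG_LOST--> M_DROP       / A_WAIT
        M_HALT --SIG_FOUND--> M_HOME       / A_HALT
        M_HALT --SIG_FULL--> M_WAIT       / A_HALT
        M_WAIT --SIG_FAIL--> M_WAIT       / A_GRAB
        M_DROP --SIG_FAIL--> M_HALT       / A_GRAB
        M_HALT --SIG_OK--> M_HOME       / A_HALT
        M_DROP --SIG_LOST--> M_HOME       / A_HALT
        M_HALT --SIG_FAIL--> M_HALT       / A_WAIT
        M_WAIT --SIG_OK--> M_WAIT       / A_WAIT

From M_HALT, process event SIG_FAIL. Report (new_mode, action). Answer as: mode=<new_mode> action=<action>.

mode=M_HALT action=A_WAIT

current mode = M_HALT; filter table to that mode:
  (M_HALT, SIG_NEAR) → (M_WAIT, A_TURN)
  (M_HALT, SIG_LOST) → (M_DROP, A_WAIT)
  (M_HALT, SIG_FOUND) → (M_HOME, A_HALT)
  (M_HALT, SIG_FULL) → (M_WAIT, A_HALT)
  (M_HALT, SIG_OK) → (M_HOME, A_HALT)
  (M_HALT, SIG_FAIL) → (M_HALT, A_WAIT)  ← event matches
event = SIG_FAIL selects (M_HALT, A_WAIT)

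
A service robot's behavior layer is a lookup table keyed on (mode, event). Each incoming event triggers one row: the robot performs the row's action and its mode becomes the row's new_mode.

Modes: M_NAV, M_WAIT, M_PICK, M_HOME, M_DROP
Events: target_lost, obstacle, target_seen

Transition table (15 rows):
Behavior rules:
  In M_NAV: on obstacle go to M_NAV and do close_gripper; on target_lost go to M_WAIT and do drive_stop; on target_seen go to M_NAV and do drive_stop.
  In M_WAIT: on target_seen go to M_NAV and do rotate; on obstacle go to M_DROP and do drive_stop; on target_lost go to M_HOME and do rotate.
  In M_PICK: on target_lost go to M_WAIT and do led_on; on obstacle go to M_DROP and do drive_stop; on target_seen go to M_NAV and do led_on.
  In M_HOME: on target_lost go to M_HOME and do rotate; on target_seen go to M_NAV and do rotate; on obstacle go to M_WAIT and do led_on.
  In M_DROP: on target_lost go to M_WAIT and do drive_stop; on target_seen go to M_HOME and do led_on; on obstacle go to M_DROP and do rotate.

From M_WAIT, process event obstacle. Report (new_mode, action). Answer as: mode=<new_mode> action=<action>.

current mode = M_WAIT; filter table to that mode:
  (M_WAIT, target_seen) → (M_NAV, rotate)
  (M_WAIT, obstacle) → (M_DROP, drive_stop)  ← event matches
  (M_WAIT, target_lost) → (M_HOME, rotate)
event = obstacle selects (M_DROP, drive_stop)

mode=M_DROP action=drive_stop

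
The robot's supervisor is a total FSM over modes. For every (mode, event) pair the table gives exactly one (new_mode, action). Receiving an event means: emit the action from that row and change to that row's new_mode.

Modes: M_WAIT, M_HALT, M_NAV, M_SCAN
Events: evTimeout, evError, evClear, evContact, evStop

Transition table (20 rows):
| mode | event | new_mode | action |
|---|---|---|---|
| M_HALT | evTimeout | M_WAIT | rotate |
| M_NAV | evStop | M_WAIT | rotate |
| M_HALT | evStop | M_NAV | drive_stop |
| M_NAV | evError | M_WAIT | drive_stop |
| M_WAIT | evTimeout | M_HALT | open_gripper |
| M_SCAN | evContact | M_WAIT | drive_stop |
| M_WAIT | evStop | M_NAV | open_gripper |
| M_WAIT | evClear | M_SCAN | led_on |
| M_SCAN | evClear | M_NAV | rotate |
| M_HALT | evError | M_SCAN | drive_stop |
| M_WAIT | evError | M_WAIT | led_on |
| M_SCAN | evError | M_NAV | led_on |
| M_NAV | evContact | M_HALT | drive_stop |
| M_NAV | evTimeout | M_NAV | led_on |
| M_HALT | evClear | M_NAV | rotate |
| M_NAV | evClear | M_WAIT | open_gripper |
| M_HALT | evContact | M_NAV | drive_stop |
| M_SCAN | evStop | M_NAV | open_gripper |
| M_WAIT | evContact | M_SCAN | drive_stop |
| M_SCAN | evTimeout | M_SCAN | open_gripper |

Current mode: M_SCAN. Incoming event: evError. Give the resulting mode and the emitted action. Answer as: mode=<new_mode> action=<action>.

current mode = M_SCAN; filter table to that mode:
  (M_SCAN, evContact) → (M_WAIT, drive_stop)
  (M_SCAN, evClear) → (M_NAV, rotate)
  (M_SCAN, evError) → (M_NAV, led_on)  ← event matches
  (M_SCAN, evStop) → (M_NAV, open_gripper)
  (M_SCAN, evTimeout) → (M_SCAN, open_gripper)
event = evError selects (M_NAV, led_on)

mode=M_NAV action=led_on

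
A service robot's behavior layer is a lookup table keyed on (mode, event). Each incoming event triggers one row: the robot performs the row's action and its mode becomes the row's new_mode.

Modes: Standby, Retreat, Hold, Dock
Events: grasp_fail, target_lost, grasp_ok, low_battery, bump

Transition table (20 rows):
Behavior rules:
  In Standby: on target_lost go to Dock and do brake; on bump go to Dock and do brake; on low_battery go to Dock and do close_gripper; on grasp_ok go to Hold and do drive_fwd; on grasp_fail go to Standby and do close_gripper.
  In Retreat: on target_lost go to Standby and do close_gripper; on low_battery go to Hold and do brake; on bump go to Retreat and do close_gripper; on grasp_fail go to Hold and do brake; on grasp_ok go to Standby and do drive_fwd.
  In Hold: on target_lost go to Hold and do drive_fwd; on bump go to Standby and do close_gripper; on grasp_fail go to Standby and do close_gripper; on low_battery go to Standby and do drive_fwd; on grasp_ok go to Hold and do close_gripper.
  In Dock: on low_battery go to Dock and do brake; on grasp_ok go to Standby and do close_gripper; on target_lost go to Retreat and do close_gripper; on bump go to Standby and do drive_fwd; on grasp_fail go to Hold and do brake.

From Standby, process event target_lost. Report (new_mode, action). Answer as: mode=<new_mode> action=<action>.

mode=Dock action=brake

current mode = Standby; filter table to that mode:
  (Standby, target_lost) → (Dock, brake)  ← event matches
  (Standby, bump) → (Dock, brake)
  (Standby, low_battery) → (Dock, close_gripper)
  (Standby, grasp_ok) → (Hold, drive_fwd)
  (Standby, grasp_fail) → (Standby, close_gripper)
event = target_lost selects (Dock, brake)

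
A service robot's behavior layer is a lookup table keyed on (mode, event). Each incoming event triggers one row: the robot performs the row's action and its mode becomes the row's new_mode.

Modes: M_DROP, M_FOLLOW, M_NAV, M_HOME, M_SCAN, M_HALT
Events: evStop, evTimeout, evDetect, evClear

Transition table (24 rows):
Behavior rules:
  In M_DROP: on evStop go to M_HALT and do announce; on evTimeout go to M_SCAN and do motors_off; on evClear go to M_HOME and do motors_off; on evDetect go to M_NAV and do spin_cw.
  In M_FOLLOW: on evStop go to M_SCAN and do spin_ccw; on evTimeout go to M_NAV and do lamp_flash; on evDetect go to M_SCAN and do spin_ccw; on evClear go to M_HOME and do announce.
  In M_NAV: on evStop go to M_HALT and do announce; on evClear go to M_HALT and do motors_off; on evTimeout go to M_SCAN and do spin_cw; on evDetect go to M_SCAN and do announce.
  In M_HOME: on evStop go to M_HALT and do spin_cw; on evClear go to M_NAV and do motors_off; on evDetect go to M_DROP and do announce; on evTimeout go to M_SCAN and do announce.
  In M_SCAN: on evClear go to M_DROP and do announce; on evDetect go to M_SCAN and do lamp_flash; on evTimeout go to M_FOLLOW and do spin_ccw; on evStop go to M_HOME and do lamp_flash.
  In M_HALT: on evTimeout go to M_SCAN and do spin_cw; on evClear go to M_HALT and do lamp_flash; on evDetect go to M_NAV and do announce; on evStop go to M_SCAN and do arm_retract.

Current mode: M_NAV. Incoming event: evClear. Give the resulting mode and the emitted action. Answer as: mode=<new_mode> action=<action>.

mode=M_HALT action=motors_off

current mode = M_NAV; filter table to that mode:
  (M_NAV, evStop) → (M_HALT, announce)
  (M_NAV, evClear) → (M_HALT, motors_off)  ← event matches
  (M_NAV, evTimeout) → (M_SCAN, spin_cw)
  (M_NAV, evDetect) → (M_SCAN, announce)
event = evClear selects (M_HALT, motors_off)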